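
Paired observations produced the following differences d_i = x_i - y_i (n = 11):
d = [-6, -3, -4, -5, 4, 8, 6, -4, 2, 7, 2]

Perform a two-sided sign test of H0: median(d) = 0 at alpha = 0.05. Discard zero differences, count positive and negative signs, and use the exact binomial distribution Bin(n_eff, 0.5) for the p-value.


Step 1: Discard zero differences. Original n = 11; n_eff = number of nonzero differences = 11.
Nonzero differences (with sign): -6, -3, -4, -5, +4, +8, +6, -4, +2, +7, +2
Step 2: Count signs: positive = 6, negative = 5.
Step 3: Under H0: P(positive) = 0.5, so the number of positives S ~ Bin(11, 0.5).
Step 4: Two-sided exact p-value = sum of Bin(11,0.5) probabilities at or below the observed probability = 1.000000.
Step 5: alpha = 0.05. fail to reject H0.

n_eff = 11, pos = 6, neg = 5, p = 1.000000, fail to reject H0.


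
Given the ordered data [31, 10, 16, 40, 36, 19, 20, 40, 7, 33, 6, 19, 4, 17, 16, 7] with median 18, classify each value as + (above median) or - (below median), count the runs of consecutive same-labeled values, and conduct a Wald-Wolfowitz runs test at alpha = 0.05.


Step 1: Compute median = 18; label A = above, B = below.
Labels in order: ABBAAAAABABABBBB  (n_A = 8, n_B = 8)
Step 2: Count runs R = 8.
Step 3: Under H0 (random ordering), E[R] = 2*n_A*n_B/(n_A+n_B) + 1 = 2*8*8/16 + 1 = 9.0000.
        Var[R] = 2*n_A*n_B*(2*n_A*n_B - n_A - n_B) / ((n_A+n_B)^2 * (n_A+n_B-1)) = 14336/3840 = 3.7333.
        SD[R] = 1.9322.
Step 4: Continuity-corrected z = (R + 0.5 - E[R]) / SD[R] = (8 + 0.5 - 9.0000) / 1.9322 = -0.2588.
Step 5: Two-sided p-value via normal approximation = 2*(1 - Phi(|z|)) = 0.795809.
Step 6: alpha = 0.05. fail to reject H0.

R = 8, z = -0.2588, p = 0.795809, fail to reject H0.


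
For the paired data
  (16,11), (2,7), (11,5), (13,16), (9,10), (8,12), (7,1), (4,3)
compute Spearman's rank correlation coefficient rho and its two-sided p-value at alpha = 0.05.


Step 1: Rank x and y separately (midranks; no ties here).
rank(x): 16->8, 2->1, 11->6, 13->7, 9->5, 8->4, 7->3, 4->2
rank(y): 11->6, 7->4, 5->3, 16->8, 10->5, 12->7, 1->1, 3->2
Step 2: d_i = R_x(i) - R_y(i); compute d_i^2.
  (8-6)^2=4, (1-4)^2=9, (6-3)^2=9, (7-8)^2=1, (5-5)^2=0, (4-7)^2=9, (3-1)^2=4, (2-2)^2=0
sum(d^2) = 36.
Step 3: rho = 1 - 6*36 / (8*(8^2 - 1)) = 1 - 216/504 = 0.571429.
Step 4: Under H0, t = rho * sqrt((n-2)/(1-rho^2)) = 1.7056 ~ t(6).
Step 5: Two-sided p-value from the t-distribution with 6 df = 0.138960.
Step 6: alpha = 0.05. fail to reject H0.

rho = 0.5714, p = 0.138960, fail to reject H0 at alpha = 0.05.


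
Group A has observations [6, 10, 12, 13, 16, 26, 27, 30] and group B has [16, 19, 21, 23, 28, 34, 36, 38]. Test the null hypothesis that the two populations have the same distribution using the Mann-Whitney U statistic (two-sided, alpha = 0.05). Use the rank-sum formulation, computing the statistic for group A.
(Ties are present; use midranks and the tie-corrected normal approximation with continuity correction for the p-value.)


Step 1: Combine and sort all 16 observations; assign midranks.
sorted (value, group): (6,X), (10,X), (12,X), (13,X), (16,X), (16,Y), (19,Y), (21,Y), (23,Y), (26,X), (27,X), (28,Y), (30,X), (34,Y), (36,Y), (38,Y)
ranks: 6->1, 10->2, 12->3, 13->4, 16->5.5, 16->5.5, 19->7, 21->8, 23->9, 26->10, 27->11, 28->12, 30->13, 34->14, 36->15, 38->16
Step 2: Rank sum for X: R1 = 1 + 2 + 3 + 4 + 5.5 + 10 + 11 + 13 = 49.5.
Step 3: U_X = R1 - n1(n1+1)/2 = 49.5 - 8*9/2 = 49.5 - 36 = 13.5.
       U_Y = n1*n2 - U_X = 64 - 13.5 = 50.5.
Step 4: Ties are present, so use the tie-corrected normal approximation (with continuity correction) for the p-value.
Step 5: p-value = 0.058522; compare to alpha = 0.05. fail to reject H0.

U_X = 13.5, p = 0.058522, fail to reject H0 at alpha = 0.05.


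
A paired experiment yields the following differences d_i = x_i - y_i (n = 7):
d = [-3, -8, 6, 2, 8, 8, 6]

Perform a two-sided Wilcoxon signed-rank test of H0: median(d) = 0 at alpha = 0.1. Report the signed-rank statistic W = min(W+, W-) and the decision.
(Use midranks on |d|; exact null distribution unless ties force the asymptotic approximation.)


Step 1: Drop any zero differences (none here) and take |d_i|.
|d| = [3, 8, 6, 2, 8, 8, 6]
Step 2: Midrank |d_i| (ties get averaged ranks).
ranks: |3|->2, |8|->6, |6|->3.5, |2|->1, |8|->6, |8|->6, |6|->3.5
Step 3: Attach original signs; sum ranks with positive sign and with negative sign.
W+ = 3.5 + 1 + 6 + 6 + 3.5 = 20
W- = 2 + 6 = 8
(Check: W+ + W- = 28 should equal n(n+1)/2 = 28.)
Step 4: Test statistic W = min(W+, W-) = 8.
Step 5: Ties in |d|, so use the tie-corrected normal approximation.
        E[W] = n(n+1)/4 = 7*8/4 = 14.
        Tie groups: |d|=6 (t=2), |d|=8 (t=3); sum(t^3 - t) = 30.
        Var[W] = n(n+1)(2n+1)/24 - sum(t^3-t)/48 = 840/24 - 30/48 = 34.375.
        z = (W - E[W]) / sqrt(Var[W]) = (8 - 14) / 5.8630 = -1.0234.
        Two-sided p = 2*Phi(z) = 0.306136.
Step 6: alpha = 0.1. fail to reject H0.

W+ = 20, W- = 8, W = min = 8, p = 0.306136, fail to reject H0.


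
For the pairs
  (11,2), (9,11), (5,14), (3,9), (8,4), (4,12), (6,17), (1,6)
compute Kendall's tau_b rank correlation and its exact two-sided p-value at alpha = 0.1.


Step 1: Enumerate the 28 unordered pairs (i,j) with i<j and classify each by sign(x_j-x_i) * sign(y_j-y_i).
  (1,2):dx=-2,dy=+9->D; (1,3):dx=-6,dy=+12->D; (1,4):dx=-8,dy=+7->D; (1,5):dx=-3,dy=+2->D
  (1,6):dx=-7,dy=+10->D; (1,7):dx=-5,dy=+15->D; (1,8):dx=-10,dy=+4->D; (2,3):dx=-4,dy=+3->D
  (2,4):dx=-6,dy=-2->C; (2,5):dx=-1,dy=-7->C; (2,6):dx=-5,dy=+1->D; (2,7):dx=-3,dy=+6->D
  (2,8):dx=-8,dy=-5->C; (3,4):dx=-2,dy=-5->C; (3,5):dx=+3,dy=-10->D; (3,6):dx=-1,dy=-2->C
  (3,7):dx=+1,dy=+3->C; (3,8):dx=-4,dy=-8->C; (4,5):dx=+5,dy=-5->D; (4,6):dx=+1,dy=+3->C
  (4,7):dx=+3,dy=+8->C; (4,8):dx=-2,dy=-3->C; (5,6):dx=-4,dy=+8->D; (5,7):dx=-2,dy=+13->D
  (5,8):dx=-7,dy=+2->D; (6,7):dx=+2,dy=+5->C; (6,8):dx=-3,dy=-6->C; (7,8):dx=-5,dy=-11->C
Step 2: C = 13, D = 15, total pairs = 28.
Step 3: tau = (C - D)/(n(n-1)/2) = (13 - 15)/28 = -0.071429.
Step 4: Exact two-sided p-value (enumerate n! = 40320 permutations of y under H0): p = 0.904861.
Step 5: alpha = 0.1. fail to reject H0.

tau_b = -0.0714 (C=13, D=15), p = 0.904861, fail to reject H0.


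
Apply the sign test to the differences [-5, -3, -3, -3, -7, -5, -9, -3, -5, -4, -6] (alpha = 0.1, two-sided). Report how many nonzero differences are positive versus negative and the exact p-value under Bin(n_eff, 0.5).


Step 1: Discard zero differences. Original n = 11; n_eff = number of nonzero differences = 11.
Nonzero differences (with sign): -5, -3, -3, -3, -7, -5, -9, -3, -5, -4, -6
Step 2: Count signs: positive = 0, negative = 11.
Step 3: Under H0: P(positive) = 0.5, so the number of positives S ~ Bin(11, 0.5).
Step 4: Two-sided exact p-value = sum of Bin(11,0.5) probabilities at or below the observed probability = 0.000977.
Step 5: alpha = 0.1. reject H0.

n_eff = 11, pos = 0, neg = 11, p = 0.000977, reject H0.


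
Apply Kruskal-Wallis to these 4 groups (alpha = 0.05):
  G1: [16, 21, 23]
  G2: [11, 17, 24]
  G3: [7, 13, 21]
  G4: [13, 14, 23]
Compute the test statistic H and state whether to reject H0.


Step 1: Combine all N = 12 observations and assign midranks.
sorted (value, group, rank): (7,G3,1), (11,G2,2), (13,G3,3.5), (13,G4,3.5), (14,G4,5), (16,G1,6), (17,G2,7), (21,G1,8.5), (21,G3,8.5), (23,G1,10.5), (23,G4,10.5), (24,G2,12)
Step 2: Sum ranks within each group.
R_1 = 25 (n_1 = 3)
R_2 = 21 (n_2 = 3)
R_3 = 13 (n_3 = 3)
R_4 = 19 (n_4 = 3)
Step 3: H = 12/(N(N+1)) * sum(R_i^2/n_i) - 3(N+1)
     = 12/(12*13) * (25^2/3 + 21^2/3 + 13^2/3 + 19^2/3) - 3*13
     = 0.076923 * 532 - 39
     = 1.923077.
Step 4: Ties present; correction factor C = 1 - 18/(12^3 - 12) = 0.989510. Corrected H = 1.923077 / 0.989510 = 1.943463.
Step 5: Under H0, H ~ chi^2(3); p-value = 0.584224.
Step 6: alpha = 0.05. fail to reject H0.

H = 1.9435, df = 3, p = 0.584224, fail to reject H0.


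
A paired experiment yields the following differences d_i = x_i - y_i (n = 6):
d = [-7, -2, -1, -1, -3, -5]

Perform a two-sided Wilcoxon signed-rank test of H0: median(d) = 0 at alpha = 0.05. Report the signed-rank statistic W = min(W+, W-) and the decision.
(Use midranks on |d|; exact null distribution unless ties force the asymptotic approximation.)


Step 1: Drop any zero differences (none here) and take |d_i|.
|d| = [7, 2, 1, 1, 3, 5]
Step 2: Midrank |d_i| (ties get averaged ranks).
ranks: |7|->6, |2|->3, |1|->1.5, |1|->1.5, |3|->4, |5|->5
Step 3: Attach original signs; sum ranks with positive sign and with negative sign.
W+ = 0 = 0
W- = 6 + 3 + 1.5 + 1.5 + 4 + 5 = 21
(Check: W+ + W- = 21 should equal n(n+1)/2 = 21.)
Step 4: Test statistic W = min(W+, W-) = 0.
Step 5: Ties in |d|, so use the tie-corrected normal approximation.
        E[W] = n(n+1)/4 = 6*7/4 = 10.5.
        Tie groups: |d|=1 (t=2); sum(t^3 - t) = 6.
        Var[W] = n(n+1)(2n+1)/24 - sum(t^3-t)/48 = 546/24 - 6/48 = 22.625.
        z = (W - E[W]) / sqrt(Var[W]) = (0 - 10.5) / 4.7566 = -2.2075.
        Two-sided p = 2*Phi(z) = 0.027281.
Step 6: alpha = 0.05. reject H0.

W+ = 0, W- = 21, W = min = 0, p = 0.027281, reject H0.


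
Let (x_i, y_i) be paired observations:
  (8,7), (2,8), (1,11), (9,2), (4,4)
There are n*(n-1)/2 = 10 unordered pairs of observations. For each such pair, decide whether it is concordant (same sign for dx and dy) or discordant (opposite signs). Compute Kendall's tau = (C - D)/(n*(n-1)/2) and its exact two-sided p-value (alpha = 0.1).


Step 1: Enumerate the 10 unordered pairs (i,j) with i<j and classify each by sign(x_j-x_i) * sign(y_j-y_i).
  (1,2):dx=-6,dy=+1->D; (1,3):dx=-7,dy=+4->D; (1,4):dx=+1,dy=-5->D; (1,5):dx=-4,dy=-3->C
  (2,3):dx=-1,dy=+3->D; (2,4):dx=+7,dy=-6->D; (2,5):dx=+2,dy=-4->D; (3,4):dx=+8,dy=-9->D
  (3,5):dx=+3,dy=-7->D; (4,5):dx=-5,dy=+2->D
Step 2: C = 1, D = 9, total pairs = 10.
Step 3: tau = (C - D)/(n(n-1)/2) = (1 - 9)/10 = -0.800000.
Step 4: Exact two-sided p-value (enumerate n! = 120 permutations of y under H0): p = 0.083333.
Step 5: alpha = 0.1. reject H0.

tau_b = -0.8000 (C=1, D=9), p = 0.083333, reject H0.


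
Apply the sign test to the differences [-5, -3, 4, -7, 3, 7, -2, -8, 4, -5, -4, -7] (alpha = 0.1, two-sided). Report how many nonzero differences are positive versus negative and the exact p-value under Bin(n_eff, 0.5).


Step 1: Discard zero differences. Original n = 12; n_eff = number of nonzero differences = 12.
Nonzero differences (with sign): -5, -3, +4, -7, +3, +7, -2, -8, +4, -5, -4, -7
Step 2: Count signs: positive = 4, negative = 8.
Step 3: Under H0: P(positive) = 0.5, so the number of positives S ~ Bin(12, 0.5).
Step 4: Two-sided exact p-value = sum of Bin(12,0.5) probabilities at or below the observed probability = 0.387695.
Step 5: alpha = 0.1. fail to reject H0.

n_eff = 12, pos = 4, neg = 8, p = 0.387695, fail to reject H0.


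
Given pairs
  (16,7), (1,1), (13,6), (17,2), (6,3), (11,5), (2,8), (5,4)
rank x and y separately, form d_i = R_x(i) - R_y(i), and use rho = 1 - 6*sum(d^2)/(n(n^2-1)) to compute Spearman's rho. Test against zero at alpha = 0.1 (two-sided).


Step 1: Rank x and y separately (midranks; no ties here).
rank(x): 16->7, 1->1, 13->6, 17->8, 6->4, 11->5, 2->2, 5->3
rank(y): 7->7, 1->1, 6->6, 2->2, 3->3, 5->5, 8->8, 4->4
Step 2: d_i = R_x(i) - R_y(i); compute d_i^2.
  (7-7)^2=0, (1-1)^2=0, (6-6)^2=0, (8-2)^2=36, (4-3)^2=1, (5-5)^2=0, (2-8)^2=36, (3-4)^2=1
sum(d^2) = 74.
Step 3: rho = 1 - 6*74 / (8*(8^2 - 1)) = 1 - 444/504 = 0.119048.
Step 4: Under H0, t = rho * sqrt((n-2)/(1-rho^2)) = 0.2937 ~ t(6).
Step 5: Two-sided p-value from the t-distribution with 6 df = 0.778886.
Step 6: alpha = 0.1. fail to reject H0.

rho = 0.1190, p = 0.778886, fail to reject H0 at alpha = 0.1.


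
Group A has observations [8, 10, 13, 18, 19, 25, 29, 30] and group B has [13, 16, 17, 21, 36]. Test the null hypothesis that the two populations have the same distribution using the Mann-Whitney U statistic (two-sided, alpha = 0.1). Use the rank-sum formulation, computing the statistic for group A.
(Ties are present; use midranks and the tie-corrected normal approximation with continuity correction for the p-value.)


Step 1: Combine and sort all 13 observations; assign midranks.
sorted (value, group): (8,X), (10,X), (13,X), (13,Y), (16,Y), (17,Y), (18,X), (19,X), (21,Y), (25,X), (29,X), (30,X), (36,Y)
ranks: 8->1, 10->2, 13->3.5, 13->3.5, 16->5, 17->6, 18->7, 19->8, 21->9, 25->10, 29->11, 30->12, 36->13
Step 2: Rank sum for X: R1 = 1 + 2 + 3.5 + 7 + 8 + 10 + 11 + 12 = 54.5.
Step 3: U_X = R1 - n1(n1+1)/2 = 54.5 - 8*9/2 = 54.5 - 36 = 18.5.
       U_Y = n1*n2 - U_X = 40 - 18.5 = 21.5.
Step 4: Ties are present, so use the tie-corrected normal approximation (with continuity correction) for the p-value.
Step 5: p-value = 0.883458; compare to alpha = 0.1. fail to reject H0.

U_X = 18.5, p = 0.883458, fail to reject H0 at alpha = 0.1.


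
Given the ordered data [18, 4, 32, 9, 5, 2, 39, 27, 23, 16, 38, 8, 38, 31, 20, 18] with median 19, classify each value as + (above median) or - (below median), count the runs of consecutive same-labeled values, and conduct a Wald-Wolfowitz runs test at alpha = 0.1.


Step 1: Compute median = 19; label A = above, B = below.
Labels in order: BBABBBAAABABAAAB  (n_A = 8, n_B = 8)
Step 2: Count runs R = 9.
Step 3: Under H0 (random ordering), E[R] = 2*n_A*n_B/(n_A+n_B) + 1 = 2*8*8/16 + 1 = 9.0000.
        Var[R] = 2*n_A*n_B*(2*n_A*n_B - n_A - n_B) / ((n_A+n_B)^2 * (n_A+n_B-1)) = 14336/3840 = 3.7333.
        SD[R] = 1.9322.
Step 4: R = E[R], so z = 0 with no continuity correction.
Step 5: Two-sided p-value via normal approximation = 2*(1 - Phi(|z|)) = 1.000000.
Step 6: alpha = 0.1. fail to reject H0.

R = 9, z = 0.0000, p = 1.000000, fail to reject H0.


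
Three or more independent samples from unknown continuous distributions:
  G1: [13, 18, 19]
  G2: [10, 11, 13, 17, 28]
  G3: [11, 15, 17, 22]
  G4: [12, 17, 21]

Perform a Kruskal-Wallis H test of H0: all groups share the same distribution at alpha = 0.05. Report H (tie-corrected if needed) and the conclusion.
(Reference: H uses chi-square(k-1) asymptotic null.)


Step 1: Combine all N = 15 observations and assign midranks.
sorted (value, group, rank): (10,G2,1), (11,G2,2.5), (11,G3,2.5), (12,G4,4), (13,G1,5.5), (13,G2,5.5), (15,G3,7), (17,G2,9), (17,G3,9), (17,G4,9), (18,G1,11), (19,G1,12), (21,G4,13), (22,G3,14), (28,G2,15)
Step 2: Sum ranks within each group.
R_1 = 28.5 (n_1 = 3)
R_2 = 33 (n_2 = 5)
R_3 = 32.5 (n_3 = 4)
R_4 = 26 (n_4 = 3)
Step 3: H = 12/(N(N+1)) * sum(R_i^2/n_i) - 3(N+1)
     = 12/(15*16) * (28.5^2/3 + 33^2/5 + 32.5^2/4 + 26^2/3) - 3*16
     = 0.050000 * 977.946 - 48
     = 0.897292.
Step 4: Ties present; correction factor C = 1 - 36/(15^3 - 15) = 0.989286. Corrected H = 0.897292 / 0.989286 = 0.907010.
Step 5: Under H0, H ~ chi^2(3); p-value = 0.823736.
Step 6: alpha = 0.05. fail to reject H0.

H = 0.9070, df = 3, p = 0.823736, fail to reject H0.


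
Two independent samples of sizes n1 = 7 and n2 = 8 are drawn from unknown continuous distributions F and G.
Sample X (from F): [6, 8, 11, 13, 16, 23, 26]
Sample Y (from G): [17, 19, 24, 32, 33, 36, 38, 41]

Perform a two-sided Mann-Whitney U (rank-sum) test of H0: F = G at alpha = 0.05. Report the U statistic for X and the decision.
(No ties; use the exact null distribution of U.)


Step 1: Combine and sort all 15 observations; assign midranks.
sorted (value, group): (6,X), (8,X), (11,X), (13,X), (16,X), (17,Y), (19,Y), (23,X), (24,Y), (26,X), (32,Y), (33,Y), (36,Y), (38,Y), (41,Y)
ranks: 6->1, 8->2, 11->3, 13->4, 16->5, 17->6, 19->7, 23->8, 24->9, 26->10, 32->11, 33->12, 36->13, 38->14, 41->15
Step 2: Rank sum for X: R1 = 1 + 2 + 3 + 4 + 5 + 8 + 10 = 33.
Step 3: U_X = R1 - n1(n1+1)/2 = 33 - 7*8/2 = 33 - 28 = 5.
       U_Y = n1*n2 - U_X = 56 - 5 = 51.
Step 4: No ties, so the exact null distribution of U (based on enumerating the C(15,7) = 6435 equally likely rank assignments) gives the two-sided p-value.
Step 5: p-value = 0.005905; compare to alpha = 0.05. reject H0.

U_X = 5, p = 0.005905, reject H0 at alpha = 0.05.


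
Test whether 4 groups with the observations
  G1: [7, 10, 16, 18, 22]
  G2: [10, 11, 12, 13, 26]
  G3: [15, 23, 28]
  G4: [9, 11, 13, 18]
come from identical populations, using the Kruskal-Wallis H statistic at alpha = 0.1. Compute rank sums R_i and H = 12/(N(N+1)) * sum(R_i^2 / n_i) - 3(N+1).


Step 1: Combine all N = 17 observations and assign midranks.
sorted (value, group, rank): (7,G1,1), (9,G4,2), (10,G1,3.5), (10,G2,3.5), (11,G2,5.5), (11,G4,5.5), (12,G2,7), (13,G2,8.5), (13,G4,8.5), (15,G3,10), (16,G1,11), (18,G1,12.5), (18,G4,12.5), (22,G1,14), (23,G3,15), (26,G2,16), (28,G3,17)
Step 2: Sum ranks within each group.
R_1 = 42 (n_1 = 5)
R_2 = 40.5 (n_2 = 5)
R_3 = 42 (n_3 = 3)
R_4 = 28.5 (n_4 = 4)
Step 3: H = 12/(N(N+1)) * sum(R_i^2/n_i) - 3(N+1)
     = 12/(17*18) * (42^2/5 + 40.5^2/5 + 42^2/3 + 28.5^2/4) - 3*18
     = 0.039216 * 1471.91 - 54
     = 3.722059.
Step 4: Ties present; correction factor C = 1 - 24/(17^3 - 17) = 0.995098. Corrected H = 3.722059 / 0.995098 = 3.740394.
Step 5: Under H0, H ~ chi^2(3); p-value = 0.290896.
Step 6: alpha = 0.1. fail to reject H0.

H = 3.7404, df = 3, p = 0.290896, fail to reject H0.


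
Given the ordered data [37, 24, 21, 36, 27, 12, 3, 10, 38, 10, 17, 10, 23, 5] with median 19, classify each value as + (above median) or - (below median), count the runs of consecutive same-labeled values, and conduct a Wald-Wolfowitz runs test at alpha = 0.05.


Step 1: Compute median = 19; label A = above, B = below.
Labels in order: AAAAABBBABBBAB  (n_A = 7, n_B = 7)
Step 2: Count runs R = 6.
Step 3: Under H0 (random ordering), E[R] = 2*n_A*n_B/(n_A+n_B) + 1 = 2*7*7/14 + 1 = 8.0000.
        Var[R] = 2*n_A*n_B*(2*n_A*n_B - n_A - n_B) / ((n_A+n_B)^2 * (n_A+n_B-1)) = 8232/2548 = 3.2308.
        SD[R] = 1.7974.
Step 4: Continuity-corrected z = (R + 0.5 - E[R]) / SD[R] = (6 + 0.5 - 8.0000) / 1.7974 = -0.8345.
Step 5: Two-sided p-value via normal approximation = 2*(1 - Phi(|z|)) = 0.403986.
Step 6: alpha = 0.05. fail to reject H0.

R = 6, z = -0.8345, p = 0.403986, fail to reject H0.


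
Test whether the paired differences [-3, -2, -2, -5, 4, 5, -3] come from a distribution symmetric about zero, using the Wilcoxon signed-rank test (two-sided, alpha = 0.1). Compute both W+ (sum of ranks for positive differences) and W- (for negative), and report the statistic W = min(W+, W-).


Step 1: Drop any zero differences (none here) and take |d_i|.
|d| = [3, 2, 2, 5, 4, 5, 3]
Step 2: Midrank |d_i| (ties get averaged ranks).
ranks: |3|->3.5, |2|->1.5, |2|->1.5, |5|->6.5, |4|->5, |5|->6.5, |3|->3.5
Step 3: Attach original signs; sum ranks with positive sign and with negative sign.
W+ = 5 + 6.5 = 11.5
W- = 3.5 + 1.5 + 1.5 + 6.5 + 3.5 = 16.5
(Check: W+ + W- = 28 should equal n(n+1)/2 = 28.)
Step 4: Test statistic W = min(W+, W-) = 11.5.
Step 5: Ties in |d|, so use the tie-corrected normal approximation.
        E[W] = n(n+1)/4 = 7*8/4 = 14.
        Tie groups: |d|=2 (t=2), |d|=3 (t=2), |d|=5 (t=2); sum(t^3 - t) = 18.
        Var[W] = n(n+1)(2n+1)/24 - sum(t^3-t)/48 = 840/24 - 18/48 = 34.625.
        z = (W - E[W]) / sqrt(Var[W]) = (11.5 - 14) / 5.8843 = -0.4249.
        Two-sided p = 2*Phi(z) = 0.670939.
Step 6: alpha = 0.1. fail to reject H0.

W+ = 11.5, W- = 16.5, W = min = 11.5, p = 0.670939, fail to reject H0.


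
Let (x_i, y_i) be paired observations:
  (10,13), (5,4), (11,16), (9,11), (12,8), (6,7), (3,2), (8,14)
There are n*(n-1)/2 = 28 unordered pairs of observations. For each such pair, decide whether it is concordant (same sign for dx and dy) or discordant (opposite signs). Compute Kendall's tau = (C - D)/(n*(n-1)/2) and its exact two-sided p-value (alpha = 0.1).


Step 1: Enumerate the 28 unordered pairs (i,j) with i<j and classify each by sign(x_j-x_i) * sign(y_j-y_i).
  (1,2):dx=-5,dy=-9->C; (1,3):dx=+1,dy=+3->C; (1,4):dx=-1,dy=-2->C; (1,5):dx=+2,dy=-5->D
  (1,6):dx=-4,dy=-6->C; (1,7):dx=-7,dy=-11->C; (1,8):dx=-2,dy=+1->D; (2,3):dx=+6,dy=+12->C
  (2,4):dx=+4,dy=+7->C; (2,5):dx=+7,dy=+4->C; (2,6):dx=+1,dy=+3->C; (2,7):dx=-2,dy=-2->C
  (2,8):dx=+3,dy=+10->C; (3,4):dx=-2,dy=-5->C; (3,5):dx=+1,dy=-8->D; (3,6):dx=-5,dy=-9->C
  (3,7):dx=-8,dy=-14->C; (3,8):dx=-3,dy=-2->C; (4,5):dx=+3,dy=-3->D; (4,6):dx=-3,dy=-4->C
  (4,7):dx=-6,dy=-9->C; (4,8):dx=-1,dy=+3->D; (5,6):dx=-6,dy=-1->C; (5,7):dx=-9,dy=-6->C
  (5,8):dx=-4,dy=+6->D; (6,7):dx=-3,dy=-5->C; (6,8):dx=+2,dy=+7->C; (7,8):dx=+5,dy=+12->C
Step 2: C = 22, D = 6, total pairs = 28.
Step 3: tau = (C - D)/(n(n-1)/2) = (22 - 6)/28 = 0.571429.
Step 4: Exact two-sided p-value (enumerate n! = 40320 permutations of y under H0): p = 0.061012.
Step 5: alpha = 0.1. reject H0.

tau_b = 0.5714 (C=22, D=6), p = 0.061012, reject H0.


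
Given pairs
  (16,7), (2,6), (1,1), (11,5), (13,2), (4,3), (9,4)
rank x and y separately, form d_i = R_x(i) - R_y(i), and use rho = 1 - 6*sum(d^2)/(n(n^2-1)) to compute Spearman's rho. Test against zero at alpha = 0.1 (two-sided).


Step 1: Rank x and y separately (midranks; no ties here).
rank(x): 16->7, 2->2, 1->1, 11->5, 13->6, 4->3, 9->4
rank(y): 7->7, 6->6, 1->1, 5->5, 2->2, 3->3, 4->4
Step 2: d_i = R_x(i) - R_y(i); compute d_i^2.
  (7-7)^2=0, (2-6)^2=16, (1-1)^2=0, (5-5)^2=0, (6-2)^2=16, (3-3)^2=0, (4-4)^2=0
sum(d^2) = 32.
Step 3: rho = 1 - 6*32 / (7*(7^2 - 1)) = 1 - 192/336 = 0.428571.
Step 4: Under H0, t = rho * sqrt((n-2)/(1-rho^2)) = 1.0607 ~ t(5).
Step 5: Two-sided p-value from the t-distribution with 5 df = 0.337368.
Step 6: alpha = 0.1. fail to reject H0.

rho = 0.4286, p = 0.337368, fail to reject H0 at alpha = 0.1.


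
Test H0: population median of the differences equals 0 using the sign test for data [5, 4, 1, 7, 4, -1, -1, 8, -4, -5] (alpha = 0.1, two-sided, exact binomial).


Step 1: Discard zero differences. Original n = 10; n_eff = number of nonzero differences = 10.
Nonzero differences (with sign): +5, +4, +1, +7, +4, -1, -1, +8, -4, -5
Step 2: Count signs: positive = 6, negative = 4.
Step 3: Under H0: P(positive) = 0.5, so the number of positives S ~ Bin(10, 0.5).
Step 4: Two-sided exact p-value = sum of Bin(10,0.5) probabilities at or below the observed probability = 0.753906.
Step 5: alpha = 0.1. fail to reject H0.

n_eff = 10, pos = 6, neg = 4, p = 0.753906, fail to reject H0.


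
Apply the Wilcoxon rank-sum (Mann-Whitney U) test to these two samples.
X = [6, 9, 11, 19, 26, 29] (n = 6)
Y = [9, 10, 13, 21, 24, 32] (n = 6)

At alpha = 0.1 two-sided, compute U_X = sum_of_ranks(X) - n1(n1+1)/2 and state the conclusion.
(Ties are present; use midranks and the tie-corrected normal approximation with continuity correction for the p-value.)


Step 1: Combine and sort all 12 observations; assign midranks.
sorted (value, group): (6,X), (9,X), (9,Y), (10,Y), (11,X), (13,Y), (19,X), (21,Y), (24,Y), (26,X), (29,X), (32,Y)
ranks: 6->1, 9->2.5, 9->2.5, 10->4, 11->5, 13->6, 19->7, 21->8, 24->9, 26->10, 29->11, 32->12
Step 2: Rank sum for X: R1 = 1 + 2.5 + 5 + 7 + 10 + 11 = 36.5.
Step 3: U_X = R1 - n1(n1+1)/2 = 36.5 - 6*7/2 = 36.5 - 21 = 15.5.
       U_Y = n1*n2 - U_X = 36 - 15.5 = 20.5.
Step 4: Ties are present, so use the tie-corrected normal approximation (with continuity correction) for the p-value.
Step 5: p-value = 0.748349; compare to alpha = 0.1. fail to reject H0.

U_X = 15.5, p = 0.748349, fail to reject H0 at alpha = 0.1.


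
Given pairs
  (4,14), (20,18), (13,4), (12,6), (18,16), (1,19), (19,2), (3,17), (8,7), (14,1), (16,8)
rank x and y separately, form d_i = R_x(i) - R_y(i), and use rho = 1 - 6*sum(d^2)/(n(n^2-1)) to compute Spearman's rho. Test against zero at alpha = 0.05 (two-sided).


Step 1: Rank x and y separately (midranks; no ties here).
rank(x): 4->3, 20->11, 13->6, 12->5, 18->9, 1->1, 19->10, 3->2, 8->4, 14->7, 16->8
rank(y): 14->7, 18->10, 4->3, 6->4, 16->8, 19->11, 2->2, 17->9, 7->5, 1->1, 8->6
Step 2: d_i = R_x(i) - R_y(i); compute d_i^2.
  (3-7)^2=16, (11-10)^2=1, (6-3)^2=9, (5-4)^2=1, (9-8)^2=1, (1-11)^2=100, (10-2)^2=64, (2-9)^2=49, (4-5)^2=1, (7-1)^2=36, (8-6)^2=4
sum(d^2) = 282.
Step 3: rho = 1 - 6*282 / (11*(11^2 - 1)) = 1 - 1692/1320 = -0.281818.
Step 4: Under H0, t = rho * sqrt((n-2)/(1-rho^2)) = -0.8812 ~ t(9).
Step 5: Two-sided p-value from the t-distribution with 9 df = 0.401145.
Step 6: alpha = 0.05. fail to reject H0.

rho = -0.2818, p = 0.401145, fail to reject H0 at alpha = 0.05.


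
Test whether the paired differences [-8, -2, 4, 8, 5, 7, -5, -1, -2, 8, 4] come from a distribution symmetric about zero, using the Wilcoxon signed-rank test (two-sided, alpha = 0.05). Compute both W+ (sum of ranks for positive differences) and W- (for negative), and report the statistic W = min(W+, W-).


Step 1: Drop any zero differences (none here) and take |d_i|.
|d| = [8, 2, 4, 8, 5, 7, 5, 1, 2, 8, 4]
Step 2: Midrank |d_i| (ties get averaged ranks).
ranks: |8|->10, |2|->2.5, |4|->4.5, |8|->10, |5|->6.5, |7|->8, |5|->6.5, |1|->1, |2|->2.5, |8|->10, |4|->4.5
Step 3: Attach original signs; sum ranks with positive sign and with negative sign.
W+ = 4.5 + 10 + 6.5 + 8 + 10 + 4.5 = 43.5
W- = 10 + 2.5 + 6.5 + 1 + 2.5 = 22.5
(Check: W+ + W- = 66 should equal n(n+1)/2 = 66.)
Step 4: Test statistic W = min(W+, W-) = 22.5.
Step 5: Ties in |d|, so use the tie-corrected normal approximation.
        E[W] = n(n+1)/4 = 11*12/4 = 33.
        Tie groups: |d|=2 (t=2), |d|=4 (t=2), |d|=5 (t=2), |d|=8 (t=3); sum(t^3 - t) = 42.
        Var[W] = n(n+1)(2n+1)/24 - sum(t^3-t)/48 = 3036/24 - 42/48 = 125.625.
        z = (W - E[W]) / sqrt(Var[W]) = (22.5 - 33) / 11.2083 = -0.9368.
        Two-sided p = 2*Phi(z) = 0.348857.
Step 6: alpha = 0.05. fail to reject H0.

W+ = 43.5, W- = 22.5, W = min = 22.5, p = 0.348857, fail to reject H0.


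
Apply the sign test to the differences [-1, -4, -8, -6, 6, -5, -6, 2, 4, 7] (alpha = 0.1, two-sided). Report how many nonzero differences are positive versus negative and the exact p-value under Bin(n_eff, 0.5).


Step 1: Discard zero differences. Original n = 10; n_eff = number of nonzero differences = 10.
Nonzero differences (with sign): -1, -4, -8, -6, +6, -5, -6, +2, +4, +7
Step 2: Count signs: positive = 4, negative = 6.
Step 3: Under H0: P(positive) = 0.5, so the number of positives S ~ Bin(10, 0.5).
Step 4: Two-sided exact p-value = sum of Bin(10,0.5) probabilities at or below the observed probability = 0.753906.
Step 5: alpha = 0.1. fail to reject H0.

n_eff = 10, pos = 4, neg = 6, p = 0.753906, fail to reject H0.


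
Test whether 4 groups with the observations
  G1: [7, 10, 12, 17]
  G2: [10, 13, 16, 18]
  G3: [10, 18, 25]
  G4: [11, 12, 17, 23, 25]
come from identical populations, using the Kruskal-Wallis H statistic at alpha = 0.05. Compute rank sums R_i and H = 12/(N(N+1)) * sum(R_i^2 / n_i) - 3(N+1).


Step 1: Combine all N = 16 observations and assign midranks.
sorted (value, group, rank): (7,G1,1), (10,G1,3), (10,G2,3), (10,G3,3), (11,G4,5), (12,G1,6.5), (12,G4,6.5), (13,G2,8), (16,G2,9), (17,G1,10.5), (17,G4,10.5), (18,G2,12.5), (18,G3,12.5), (23,G4,14), (25,G3,15.5), (25,G4,15.5)
Step 2: Sum ranks within each group.
R_1 = 21 (n_1 = 4)
R_2 = 32.5 (n_2 = 4)
R_3 = 31 (n_3 = 3)
R_4 = 51.5 (n_4 = 5)
Step 3: H = 12/(N(N+1)) * sum(R_i^2/n_i) - 3(N+1)
     = 12/(16*17) * (21^2/4 + 32.5^2/4 + 31^2/3 + 51.5^2/5) - 3*17
     = 0.044118 * 1225.1 - 51
     = 3.048346.
Step 4: Ties present; correction factor C = 1 - 48/(16^3 - 16) = 0.988235. Corrected H = 3.048346 / 0.988235 = 3.084635.
Step 5: Under H0, H ~ chi^2(3); p-value = 0.378759.
Step 6: alpha = 0.05. fail to reject H0.

H = 3.0846, df = 3, p = 0.378759, fail to reject H0.


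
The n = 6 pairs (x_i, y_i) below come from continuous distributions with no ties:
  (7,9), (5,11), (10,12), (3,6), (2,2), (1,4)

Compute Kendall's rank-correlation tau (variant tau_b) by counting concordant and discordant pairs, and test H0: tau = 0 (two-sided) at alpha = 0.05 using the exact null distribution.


Step 1: Enumerate the 15 unordered pairs (i,j) with i<j and classify each by sign(x_j-x_i) * sign(y_j-y_i).
  (1,2):dx=-2,dy=+2->D; (1,3):dx=+3,dy=+3->C; (1,4):dx=-4,dy=-3->C; (1,5):dx=-5,dy=-7->C
  (1,6):dx=-6,dy=-5->C; (2,3):dx=+5,dy=+1->C; (2,4):dx=-2,dy=-5->C; (2,5):dx=-3,dy=-9->C
  (2,6):dx=-4,dy=-7->C; (3,4):dx=-7,dy=-6->C; (3,5):dx=-8,dy=-10->C; (3,6):dx=-9,dy=-8->C
  (4,5):dx=-1,dy=-4->C; (4,6):dx=-2,dy=-2->C; (5,6):dx=-1,dy=+2->D
Step 2: C = 13, D = 2, total pairs = 15.
Step 3: tau = (C - D)/(n(n-1)/2) = (13 - 2)/15 = 0.733333.
Step 4: Exact two-sided p-value (enumerate n! = 720 permutations of y under H0): p = 0.055556.
Step 5: alpha = 0.05. fail to reject H0.

tau_b = 0.7333 (C=13, D=2), p = 0.055556, fail to reject H0.


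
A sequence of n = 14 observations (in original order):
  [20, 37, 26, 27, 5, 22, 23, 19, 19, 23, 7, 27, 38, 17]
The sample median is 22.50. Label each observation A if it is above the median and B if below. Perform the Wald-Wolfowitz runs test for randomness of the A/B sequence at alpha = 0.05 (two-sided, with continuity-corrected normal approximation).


Step 1: Compute median = 22.50; label A = above, B = below.
Labels in order: BAAABBABBABAAB  (n_A = 7, n_B = 7)
Step 2: Count runs R = 9.
Step 3: Under H0 (random ordering), E[R] = 2*n_A*n_B/(n_A+n_B) + 1 = 2*7*7/14 + 1 = 8.0000.
        Var[R] = 2*n_A*n_B*(2*n_A*n_B - n_A - n_B) / ((n_A+n_B)^2 * (n_A+n_B-1)) = 8232/2548 = 3.2308.
        SD[R] = 1.7974.
Step 4: Continuity-corrected z = (R - 0.5 - E[R]) / SD[R] = (9 - 0.5 - 8.0000) / 1.7974 = 0.2782.
Step 5: Two-sided p-value via normal approximation = 2*(1 - Phi(|z|)) = 0.780879.
Step 6: alpha = 0.05. fail to reject H0.

R = 9, z = 0.2782, p = 0.780879, fail to reject H0.


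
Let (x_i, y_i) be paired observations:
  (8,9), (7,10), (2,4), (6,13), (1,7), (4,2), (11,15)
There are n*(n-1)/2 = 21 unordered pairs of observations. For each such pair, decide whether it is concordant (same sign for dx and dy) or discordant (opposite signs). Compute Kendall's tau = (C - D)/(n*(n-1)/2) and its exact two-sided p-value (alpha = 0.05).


Step 1: Enumerate the 21 unordered pairs (i,j) with i<j and classify each by sign(x_j-x_i) * sign(y_j-y_i).
  (1,2):dx=-1,dy=+1->D; (1,3):dx=-6,dy=-5->C; (1,4):dx=-2,dy=+4->D; (1,5):dx=-7,dy=-2->C
  (1,6):dx=-4,dy=-7->C; (1,7):dx=+3,dy=+6->C; (2,3):dx=-5,dy=-6->C; (2,4):dx=-1,dy=+3->D
  (2,5):dx=-6,dy=-3->C; (2,6):dx=-3,dy=-8->C; (2,7):dx=+4,dy=+5->C; (3,4):dx=+4,dy=+9->C
  (3,5):dx=-1,dy=+3->D; (3,6):dx=+2,dy=-2->D; (3,7):dx=+9,dy=+11->C; (4,5):dx=-5,dy=-6->C
  (4,6):dx=-2,dy=-11->C; (4,7):dx=+5,dy=+2->C; (5,6):dx=+3,dy=-5->D; (5,7):dx=+10,dy=+8->C
  (6,7):dx=+7,dy=+13->C
Step 2: C = 15, D = 6, total pairs = 21.
Step 3: tau = (C - D)/(n(n-1)/2) = (15 - 6)/21 = 0.428571.
Step 4: Exact two-sided p-value (enumerate n! = 5040 permutations of y under H0): p = 0.238889.
Step 5: alpha = 0.05. fail to reject H0.

tau_b = 0.4286 (C=15, D=6), p = 0.238889, fail to reject H0.


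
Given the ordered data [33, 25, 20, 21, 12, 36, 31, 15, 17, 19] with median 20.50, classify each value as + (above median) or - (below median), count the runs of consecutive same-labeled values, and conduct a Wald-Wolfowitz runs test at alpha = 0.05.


Step 1: Compute median = 20.50; label A = above, B = below.
Labels in order: AABABAABBB  (n_A = 5, n_B = 5)
Step 2: Count runs R = 6.
Step 3: Under H0 (random ordering), E[R] = 2*n_A*n_B/(n_A+n_B) + 1 = 2*5*5/10 + 1 = 6.0000.
        Var[R] = 2*n_A*n_B*(2*n_A*n_B - n_A - n_B) / ((n_A+n_B)^2 * (n_A+n_B-1)) = 2000/900 = 2.2222.
        SD[R] = 1.4907.
Step 4: R = E[R], so z = 0 with no continuity correction.
Step 5: Two-sided p-value via normal approximation = 2*(1 - Phi(|z|)) = 1.000000.
Step 6: alpha = 0.05. fail to reject H0.

R = 6, z = 0.0000, p = 1.000000, fail to reject H0.


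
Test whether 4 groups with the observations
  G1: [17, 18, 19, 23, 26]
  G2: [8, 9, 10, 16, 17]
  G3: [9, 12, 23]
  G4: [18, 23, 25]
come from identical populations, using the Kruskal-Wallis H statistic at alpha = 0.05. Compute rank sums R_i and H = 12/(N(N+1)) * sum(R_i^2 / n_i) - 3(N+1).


Step 1: Combine all N = 16 observations and assign midranks.
sorted (value, group, rank): (8,G2,1), (9,G2,2.5), (9,G3,2.5), (10,G2,4), (12,G3,5), (16,G2,6), (17,G1,7.5), (17,G2,7.5), (18,G1,9.5), (18,G4,9.5), (19,G1,11), (23,G1,13), (23,G3,13), (23,G4,13), (25,G4,15), (26,G1,16)
Step 2: Sum ranks within each group.
R_1 = 57 (n_1 = 5)
R_2 = 21 (n_2 = 5)
R_3 = 20.5 (n_3 = 3)
R_4 = 37.5 (n_4 = 3)
Step 3: H = 12/(N(N+1)) * sum(R_i^2/n_i) - 3(N+1)
     = 12/(16*17) * (57^2/5 + 21^2/5 + 20.5^2/3 + 37.5^2/3) - 3*17
     = 0.044118 * 1346.83 - 51
     = 8.419118.
Step 4: Ties present; correction factor C = 1 - 42/(16^3 - 16) = 0.989706. Corrected H = 8.419118 / 0.989706 = 8.506686.
Step 5: Under H0, H ~ chi^2(3); p-value = 0.036622.
Step 6: alpha = 0.05. reject H0.

H = 8.5067, df = 3, p = 0.036622, reject H0.


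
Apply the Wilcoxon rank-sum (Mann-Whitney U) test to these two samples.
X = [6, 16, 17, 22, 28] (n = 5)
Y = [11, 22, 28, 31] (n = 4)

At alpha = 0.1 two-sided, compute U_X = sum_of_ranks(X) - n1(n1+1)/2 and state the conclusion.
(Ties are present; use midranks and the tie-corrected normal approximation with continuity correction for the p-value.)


Step 1: Combine and sort all 9 observations; assign midranks.
sorted (value, group): (6,X), (11,Y), (16,X), (17,X), (22,X), (22,Y), (28,X), (28,Y), (31,Y)
ranks: 6->1, 11->2, 16->3, 17->4, 22->5.5, 22->5.5, 28->7.5, 28->7.5, 31->9
Step 2: Rank sum for X: R1 = 1 + 3 + 4 + 5.5 + 7.5 = 21.
Step 3: U_X = R1 - n1(n1+1)/2 = 21 - 5*6/2 = 21 - 15 = 6.
       U_Y = n1*n2 - U_X = 20 - 6 = 14.
Step 4: Ties are present, so use the tie-corrected normal approximation (with continuity correction) for the p-value.
Step 5: p-value = 0.387282; compare to alpha = 0.1. fail to reject H0.

U_X = 6, p = 0.387282, fail to reject H0 at alpha = 0.1.


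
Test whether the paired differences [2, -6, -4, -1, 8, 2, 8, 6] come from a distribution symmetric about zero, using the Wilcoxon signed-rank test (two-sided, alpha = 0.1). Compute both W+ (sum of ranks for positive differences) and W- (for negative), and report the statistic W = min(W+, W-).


Step 1: Drop any zero differences (none here) and take |d_i|.
|d| = [2, 6, 4, 1, 8, 2, 8, 6]
Step 2: Midrank |d_i| (ties get averaged ranks).
ranks: |2|->2.5, |6|->5.5, |4|->4, |1|->1, |8|->7.5, |2|->2.5, |8|->7.5, |6|->5.5
Step 3: Attach original signs; sum ranks with positive sign and with negative sign.
W+ = 2.5 + 7.5 + 2.5 + 7.5 + 5.5 = 25.5
W- = 5.5 + 4 + 1 = 10.5
(Check: W+ + W- = 36 should equal n(n+1)/2 = 36.)
Step 4: Test statistic W = min(W+, W-) = 10.5.
Step 5: Ties in |d|, so use the tie-corrected normal approximation.
        E[W] = n(n+1)/4 = 8*9/4 = 18.
        Tie groups: |d|=2 (t=2), |d|=6 (t=2), |d|=8 (t=2); sum(t^3 - t) = 18.
        Var[W] = n(n+1)(2n+1)/24 - sum(t^3-t)/48 = 1224/24 - 18/48 = 50.625.
        z = (W - E[W]) / sqrt(Var[W]) = (10.5 - 18) / 7.1151 = -1.0541.
        Two-sided p = 2*Phi(z) = 0.291841.
Step 6: alpha = 0.1. fail to reject H0.

W+ = 25.5, W- = 10.5, W = min = 10.5, p = 0.291841, fail to reject H0.


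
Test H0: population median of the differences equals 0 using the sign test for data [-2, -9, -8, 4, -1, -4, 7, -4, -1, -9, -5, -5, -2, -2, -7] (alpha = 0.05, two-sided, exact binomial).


Step 1: Discard zero differences. Original n = 15; n_eff = number of nonzero differences = 15.
Nonzero differences (with sign): -2, -9, -8, +4, -1, -4, +7, -4, -1, -9, -5, -5, -2, -2, -7
Step 2: Count signs: positive = 2, negative = 13.
Step 3: Under H0: P(positive) = 0.5, so the number of positives S ~ Bin(15, 0.5).
Step 4: Two-sided exact p-value = sum of Bin(15,0.5) probabilities at or below the observed probability = 0.007385.
Step 5: alpha = 0.05. reject H0.

n_eff = 15, pos = 2, neg = 13, p = 0.007385, reject H0.


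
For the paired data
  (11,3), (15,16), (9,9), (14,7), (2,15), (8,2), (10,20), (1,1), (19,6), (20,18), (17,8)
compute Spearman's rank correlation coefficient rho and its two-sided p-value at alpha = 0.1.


Step 1: Rank x and y separately (midranks; no ties here).
rank(x): 11->6, 15->8, 9->4, 14->7, 2->2, 8->3, 10->5, 1->1, 19->10, 20->11, 17->9
rank(y): 3->3, 16->9, 9->7, 7->5, 15->8, 2->2, 20->11, 1->1, 6->4, 18->10, 8->6
Step 2: d_i = R_x(i) - R_y(i); compute d_i^2.
  (6-3)^2=9, (8-9)^2=1, (4-7)^2=9, (7-5)^2=4, (2-8)^2=36, (3-2)^2=1, (5-11)^2=36, (1-1)^2=0, (10-4)^2=36, (11-10)^2=1, (9-6)^2=9
sum(d^2) = 142.
Step 3: rho = 1 - 6*142 / (11*(11^2 - 1)) = 1 - 852/1320 = 0.354545.
Step 4: Under H0, t = rho * sqrt((n-2)/(1-rho^2)) = 1.1375 ~ t(9).
Step 5: Two-sided p-value from the t-distribution with 9 df = 0.284693.
Step 6: alpha = 0.1. fail to reject H0.

rho = 0.3545, p = 0.284693, fail to reject H0 at alpha = 0.1.


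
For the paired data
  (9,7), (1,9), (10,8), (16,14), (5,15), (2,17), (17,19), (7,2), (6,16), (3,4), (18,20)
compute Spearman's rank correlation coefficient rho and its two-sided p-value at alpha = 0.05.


Step 1: Rank x and y separately (midranks; no ties here).
rank(x): 9->7, 1->1, 10->8, 16->9, 5->4, 2->2, 17->10, 7->6, 6->5, 3->3, 18->11
rank(y): 7->3, 9->5, 8->4, 14->6, 15->7, 17->9, 19->10, 2->1, 16->8, 4->2, 20->11
Step 2: d_i = R_x(i) - R_y(i); compute d_i^2.
  (7-3)^2=16, (1-5)^2=16, (8-4)^2=16, (9-6)^2=9, (4-7)^2=9, (2-9)^2=49, (10-10)^2=0, (6-1)^2=25, (5-8)^2=9, (3-2)^2=1, (11-11)^2=0
sum(d^2) = 150.
Step 3: rho = 1 - 6*150 / (11*(11^2 - 1)) = 1 - 900/1320 = 0.318182.
Step 4: Under H0, t = rho * sqrt((n-2)/(1-rho^2)) = 1.0069 ~ t(9).
Step 5: Two-sided p-value from the t-distribution with 9 df = 0.340298.
Step 6: alpha = 0.05. fail to reject H0.

rho = 0.3182, p = 0.340298, fail to reject H0 at alpha = 0.05.


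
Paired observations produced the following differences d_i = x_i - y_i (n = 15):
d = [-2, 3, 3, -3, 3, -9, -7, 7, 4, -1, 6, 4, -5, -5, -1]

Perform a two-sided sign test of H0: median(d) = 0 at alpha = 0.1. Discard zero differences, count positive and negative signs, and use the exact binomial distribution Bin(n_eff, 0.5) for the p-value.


Step 1: Discard zero differences. Original n = 15; n_eff = number of nonzero differences = 15.
Nonzero differences (with sign): -2, +3, +3, -3, +3, -9, -7, +7, +4, -1, +6, +4, -5, -5, -1
Step 2: Count signs: positive = 7, negative = 8.
Step 3: Under H0: P(positive) = 0.5, so the number of positives S ~ Bin(15, 0.5).
Step 4: Two-sided exact p-value = sum of Bin(15,0.5) probabilities at or below the observed probability = 1.000000.
Step 5: alpha = 0.1. fail to reject H0.

n_eff = 15, pos = 7, neg = 8, p = 1.000000, fail to reject H0.


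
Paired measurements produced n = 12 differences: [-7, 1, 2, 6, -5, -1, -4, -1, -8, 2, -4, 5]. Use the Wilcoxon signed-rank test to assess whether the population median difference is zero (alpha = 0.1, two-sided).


Step 1: Drop any zero differences (none here) and take |d_i|.
|d| = [7, 1, 2, 6, 5, 1, 4, 1, 8, 2, 4, 5]
Step 2: Midrank |d_i| (ties get averaged ranks).
ranks: |7|->11, |1|->2, |2|->4.5, |6|->10, |5|->8.5, |1|->2, |4|->6.5, |1|->2, |8|->12, |2|->4.5, |4|->6.5, |5|->8.5
Step 3: Attach original signs; sum ranks with positive sign and with negative sign.
W+ = 2 + 4.5 + 10 + 4.5 + 8.5 = 29.5
W- = 11 + 8.5 + 2 + 6.5 + 2 + 12 + 6.5 = 48.5
(Check: W+ + W- = 78 should equal n(n+1)/2 = 78.)
Step 4: Test statistic W = min(W+, W-) = 29.5.
Step 5: Ties in |d|, so use the tie-corrected normal approximation.
        E[W] = n(n+1)/4 = 12*13/4 = 39.
        Tie groups: |d|=1 (t=3), |d|=2 (t=2), |d|=4 (t=2), |d|=5 (t=2); sum(t^3 - t) = 42.
        Var[W] = n(n+1)(2n+1)/24 - sum(t^3-t)/48 = 3900/24 - 42/48 = 161.625.
        z = (W - E[W]) / sqrt(Var[W]) = (29.5 - 39) / 12.7132 = -0.7473.
        Two-sided p = 2*Phi(z) = 0.454909.
Step 6: alpha = 0.1. fail to reject H0.

W+ = 29.5, W- = 48.5, W = min = 29.5, p = 0.454909, fail to reject H0.


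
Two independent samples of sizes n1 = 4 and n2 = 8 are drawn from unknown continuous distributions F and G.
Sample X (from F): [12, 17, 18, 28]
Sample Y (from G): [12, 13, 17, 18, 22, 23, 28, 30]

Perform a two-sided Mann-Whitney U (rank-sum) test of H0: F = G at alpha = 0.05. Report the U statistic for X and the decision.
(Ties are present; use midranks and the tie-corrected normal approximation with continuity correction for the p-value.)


Step 1: Combine and sort all 12 observations; assign midranks.
sorted (value, group): (12,X), (12,Y), (13,Y), (17,X), (17,Y), (18,X), (18,Y), (22,Y), (23,Y), (28,X), (28,Y), (30,Y)
ranks: 12->1.5, 12->1.5, 13->3, 17->4.5, 17->4.5, 18->6.5, 18->6.5, 22->8, 23->9, 28->10.5, 28->10.5, 30->12
Step 2: Rank sum for X: R1 = 1.5 + 4.5 + 6.5 + 10.5 = 23.
Step 3: U_X = R1 - n1(n1+1)/2 = 23 - 4*5/2 = 23 - 10 = 13.
       U_Y = n1*n2 - U_X = 32 - 13 = 19.
Step 4: Ties are present, so use the tie-corrected normal approximation (with continuity correction) for the p-value.
Step 5: p-value = 0.668939; compare to alpha = 0.05. fail to reject H0.

U_X = 13, p = 0.668939, fail to reject H0 at alpha = 0.05.
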